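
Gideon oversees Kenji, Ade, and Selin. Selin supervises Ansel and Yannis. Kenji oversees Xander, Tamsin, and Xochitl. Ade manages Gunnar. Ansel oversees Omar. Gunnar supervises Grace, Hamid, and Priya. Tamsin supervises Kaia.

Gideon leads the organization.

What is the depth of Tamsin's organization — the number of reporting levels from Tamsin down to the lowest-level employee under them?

The longest chain under Tamsin runs Tamsin → Kaia, which is 1 level below Tamsin.

1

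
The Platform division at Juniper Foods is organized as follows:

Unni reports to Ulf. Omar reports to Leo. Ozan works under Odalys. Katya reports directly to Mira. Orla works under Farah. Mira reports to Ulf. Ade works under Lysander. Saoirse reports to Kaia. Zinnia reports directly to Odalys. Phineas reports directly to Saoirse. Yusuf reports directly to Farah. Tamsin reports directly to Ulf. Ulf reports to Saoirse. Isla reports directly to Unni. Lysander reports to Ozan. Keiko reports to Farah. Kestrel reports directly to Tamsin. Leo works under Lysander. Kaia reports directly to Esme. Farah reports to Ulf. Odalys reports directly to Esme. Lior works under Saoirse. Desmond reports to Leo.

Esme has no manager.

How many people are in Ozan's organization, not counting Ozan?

Ozan directly manages Lysander. Under Lysander: Ade, Leo, Desmond, Omar (4). That's 5 in total.

5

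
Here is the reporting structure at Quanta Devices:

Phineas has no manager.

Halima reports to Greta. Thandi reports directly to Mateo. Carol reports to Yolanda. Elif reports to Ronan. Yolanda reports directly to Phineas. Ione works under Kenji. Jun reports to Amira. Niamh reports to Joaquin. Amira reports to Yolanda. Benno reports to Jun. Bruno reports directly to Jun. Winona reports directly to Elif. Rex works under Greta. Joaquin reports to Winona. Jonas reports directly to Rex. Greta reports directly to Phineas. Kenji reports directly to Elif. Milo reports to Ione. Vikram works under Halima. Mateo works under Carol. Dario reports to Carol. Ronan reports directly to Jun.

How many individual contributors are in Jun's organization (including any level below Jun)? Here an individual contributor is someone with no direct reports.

4

The people in Jun's organization with no one reporting to them are Bruno, Benno, Niamh, Milo. That is 4.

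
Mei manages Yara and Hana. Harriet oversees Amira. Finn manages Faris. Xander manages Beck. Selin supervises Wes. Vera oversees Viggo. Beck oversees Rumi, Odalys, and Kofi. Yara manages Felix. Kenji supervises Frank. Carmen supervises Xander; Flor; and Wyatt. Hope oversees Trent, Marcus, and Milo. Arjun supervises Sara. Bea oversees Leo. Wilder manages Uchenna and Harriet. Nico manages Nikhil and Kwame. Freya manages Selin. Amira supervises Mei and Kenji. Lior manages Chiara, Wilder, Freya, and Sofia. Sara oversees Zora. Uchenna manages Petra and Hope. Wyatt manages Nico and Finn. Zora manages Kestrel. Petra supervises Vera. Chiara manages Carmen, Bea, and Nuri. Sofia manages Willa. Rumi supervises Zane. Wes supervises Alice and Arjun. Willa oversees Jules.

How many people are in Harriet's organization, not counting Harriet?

Harriet directly manages Amira. Under Amira: Kenji, Frank, Mei, Hana, Yara, Felix (6). That's 7 in total.

7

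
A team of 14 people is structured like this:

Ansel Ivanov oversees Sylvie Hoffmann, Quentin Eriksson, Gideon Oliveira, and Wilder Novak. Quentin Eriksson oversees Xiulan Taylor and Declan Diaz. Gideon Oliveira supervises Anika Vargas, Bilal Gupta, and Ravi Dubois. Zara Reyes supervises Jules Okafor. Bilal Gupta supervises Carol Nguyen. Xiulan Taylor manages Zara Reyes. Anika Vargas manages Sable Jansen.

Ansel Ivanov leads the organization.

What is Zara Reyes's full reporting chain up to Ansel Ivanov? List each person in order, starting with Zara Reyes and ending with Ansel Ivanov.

Zara Reyes -> Xiulan Taylor -> Quentin Eriksson -> Ansel Ivanov

Zara Reyes reports to Xiulan Taylor. Xiulan Taylor reports to Quentin Eriksson. Quentin Eriksson reports to Ansel Ivanov. Ansel Ivanov is at the top.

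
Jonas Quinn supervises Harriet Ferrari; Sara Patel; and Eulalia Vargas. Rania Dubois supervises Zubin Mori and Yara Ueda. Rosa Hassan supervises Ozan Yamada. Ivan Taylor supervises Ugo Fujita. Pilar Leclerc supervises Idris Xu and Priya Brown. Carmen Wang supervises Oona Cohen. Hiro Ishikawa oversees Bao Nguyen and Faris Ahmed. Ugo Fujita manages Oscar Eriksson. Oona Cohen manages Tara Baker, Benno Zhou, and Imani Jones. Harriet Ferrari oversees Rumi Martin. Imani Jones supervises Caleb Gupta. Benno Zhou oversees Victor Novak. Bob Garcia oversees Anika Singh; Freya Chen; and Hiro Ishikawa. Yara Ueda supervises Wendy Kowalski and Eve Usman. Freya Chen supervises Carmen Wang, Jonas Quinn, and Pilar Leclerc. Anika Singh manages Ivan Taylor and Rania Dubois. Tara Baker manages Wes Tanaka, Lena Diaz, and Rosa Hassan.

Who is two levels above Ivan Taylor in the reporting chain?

Ivan Taylor reports to Anika Singh, and Anika Singh reports to Bob Garcia. So Ivan Taylor's skip-level manager is Bob Garcia.

Bob Garcia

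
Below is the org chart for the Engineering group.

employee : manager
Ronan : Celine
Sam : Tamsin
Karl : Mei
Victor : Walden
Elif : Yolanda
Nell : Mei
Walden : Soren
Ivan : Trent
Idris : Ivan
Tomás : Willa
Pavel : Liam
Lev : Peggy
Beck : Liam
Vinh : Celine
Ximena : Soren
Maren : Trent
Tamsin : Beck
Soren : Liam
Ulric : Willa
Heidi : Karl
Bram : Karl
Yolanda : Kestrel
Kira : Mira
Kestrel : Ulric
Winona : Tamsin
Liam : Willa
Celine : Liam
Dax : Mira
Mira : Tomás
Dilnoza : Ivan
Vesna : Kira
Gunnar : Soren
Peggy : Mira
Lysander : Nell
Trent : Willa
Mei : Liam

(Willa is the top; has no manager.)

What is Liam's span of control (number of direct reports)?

5

Liam directly manages Celine, Beck, Mei, Soren, Pavel. That is 5 direct reports.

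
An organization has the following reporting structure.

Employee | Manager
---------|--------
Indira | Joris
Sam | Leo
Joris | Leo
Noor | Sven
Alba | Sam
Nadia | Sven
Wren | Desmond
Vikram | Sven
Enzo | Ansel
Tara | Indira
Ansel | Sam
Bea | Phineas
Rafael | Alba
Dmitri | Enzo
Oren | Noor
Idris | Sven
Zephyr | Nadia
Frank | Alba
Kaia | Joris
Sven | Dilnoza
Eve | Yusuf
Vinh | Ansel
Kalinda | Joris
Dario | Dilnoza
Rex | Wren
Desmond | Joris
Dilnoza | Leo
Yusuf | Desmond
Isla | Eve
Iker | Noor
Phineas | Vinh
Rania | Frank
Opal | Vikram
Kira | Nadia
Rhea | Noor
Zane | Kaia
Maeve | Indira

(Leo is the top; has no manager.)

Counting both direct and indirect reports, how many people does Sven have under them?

Sven directly manages Noor, Vikram, Idris, Nadia. Under Noor: Oren, Iker, Rhea (3). Under Vikram: Opal (1). Idris has no reports. Under Nadia: Kira, Zephyr (2). So Sven's organization is 4 direct reports plus everyone under them: 4 + 2 + 1 + 3 = 10.

10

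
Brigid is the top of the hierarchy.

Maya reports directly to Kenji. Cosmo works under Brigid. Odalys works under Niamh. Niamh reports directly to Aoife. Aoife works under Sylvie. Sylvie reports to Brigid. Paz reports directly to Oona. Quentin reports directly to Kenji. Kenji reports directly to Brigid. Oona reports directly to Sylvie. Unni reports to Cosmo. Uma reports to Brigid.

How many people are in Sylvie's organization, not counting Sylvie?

5

Sylvie directly manages Oona, Aoife. Under Oona: Paz (1). Under Aoife: Niamh, Odalys (2). So Sylvie's organization is 2 direct reports plus everyone under them: 2 + 3 = 5.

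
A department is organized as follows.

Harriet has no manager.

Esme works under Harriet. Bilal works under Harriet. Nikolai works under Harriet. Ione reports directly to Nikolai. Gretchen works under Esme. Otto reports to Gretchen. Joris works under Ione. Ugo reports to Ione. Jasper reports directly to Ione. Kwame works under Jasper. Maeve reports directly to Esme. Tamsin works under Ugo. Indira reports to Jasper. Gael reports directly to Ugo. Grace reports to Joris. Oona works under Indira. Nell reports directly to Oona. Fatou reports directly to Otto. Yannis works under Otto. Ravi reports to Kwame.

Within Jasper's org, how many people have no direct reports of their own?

2

The people in Jasper's organization with no one reporting to them are Nell, Ravi. That is 2.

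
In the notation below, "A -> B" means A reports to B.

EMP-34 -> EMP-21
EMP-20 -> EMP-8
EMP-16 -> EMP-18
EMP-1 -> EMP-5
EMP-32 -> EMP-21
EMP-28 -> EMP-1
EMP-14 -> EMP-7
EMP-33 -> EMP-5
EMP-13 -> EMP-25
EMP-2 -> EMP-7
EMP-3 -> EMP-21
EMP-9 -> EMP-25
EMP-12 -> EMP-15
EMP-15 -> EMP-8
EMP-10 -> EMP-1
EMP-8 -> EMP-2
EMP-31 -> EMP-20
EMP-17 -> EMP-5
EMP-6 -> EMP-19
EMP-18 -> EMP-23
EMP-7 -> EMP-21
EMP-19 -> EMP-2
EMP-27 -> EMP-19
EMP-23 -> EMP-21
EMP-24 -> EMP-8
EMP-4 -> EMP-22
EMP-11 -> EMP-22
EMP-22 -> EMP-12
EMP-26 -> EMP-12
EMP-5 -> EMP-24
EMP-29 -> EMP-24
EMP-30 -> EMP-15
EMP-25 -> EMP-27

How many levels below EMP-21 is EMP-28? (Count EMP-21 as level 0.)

7

Chain from EMP-28 up to EMP-21: EMP-28 → EMP-1 → EMP-5 → EMP-24 → EMP-8 → EMP-2 → EMP-7 → EMP-21. That is 7 steps up, so EMP-28 is 7 levels below EMP-21.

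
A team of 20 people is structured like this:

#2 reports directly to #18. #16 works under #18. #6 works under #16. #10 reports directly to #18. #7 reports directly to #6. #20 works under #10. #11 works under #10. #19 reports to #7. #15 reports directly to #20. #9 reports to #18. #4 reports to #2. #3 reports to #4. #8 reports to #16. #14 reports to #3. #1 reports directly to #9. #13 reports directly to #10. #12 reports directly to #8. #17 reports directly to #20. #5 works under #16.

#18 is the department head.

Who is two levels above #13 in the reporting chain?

#13 reports to #10, and #10 reports to #18. So #13's skip-level manager is #18.

#18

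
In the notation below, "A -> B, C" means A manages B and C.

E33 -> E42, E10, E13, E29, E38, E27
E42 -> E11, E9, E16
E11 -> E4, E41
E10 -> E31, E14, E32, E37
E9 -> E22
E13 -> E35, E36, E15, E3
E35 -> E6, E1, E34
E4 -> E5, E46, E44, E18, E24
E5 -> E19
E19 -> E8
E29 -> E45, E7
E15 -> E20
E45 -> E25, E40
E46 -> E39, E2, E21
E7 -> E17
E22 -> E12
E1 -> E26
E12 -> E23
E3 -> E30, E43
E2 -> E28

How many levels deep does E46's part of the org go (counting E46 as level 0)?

2

The longest chain under E46 runs E46 → E2 → E28, which is 2 levels below E46.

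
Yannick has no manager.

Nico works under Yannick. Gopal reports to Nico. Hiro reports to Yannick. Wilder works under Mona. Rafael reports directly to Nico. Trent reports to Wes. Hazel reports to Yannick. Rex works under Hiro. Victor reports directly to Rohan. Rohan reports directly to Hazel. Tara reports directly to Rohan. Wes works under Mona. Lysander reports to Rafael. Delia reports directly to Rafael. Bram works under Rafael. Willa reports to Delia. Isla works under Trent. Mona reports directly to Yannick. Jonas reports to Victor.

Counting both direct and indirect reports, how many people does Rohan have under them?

Rohan directly manages Tara, Victor. Tara has no reports. Under Victor: Jonas (1). So Rohan's organization is 2 direct reports plus everyone under them: 1 + 2 = 3.

3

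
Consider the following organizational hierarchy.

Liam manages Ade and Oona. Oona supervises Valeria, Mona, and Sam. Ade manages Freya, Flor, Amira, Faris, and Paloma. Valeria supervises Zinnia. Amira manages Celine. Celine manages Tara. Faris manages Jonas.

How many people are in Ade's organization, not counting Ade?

Ade directly manages Freya, Flor, Amira, Faris, Paloma. Freya has no reports. Flor has no reports. Under Amira: Celine, Tara (2). Under Faris: Jonas (1). Paloma has no reports. So Ade's organization is 5 direct reports plus everyone under them: 1 + 1 + 3 + 2 + 1 = 8.

8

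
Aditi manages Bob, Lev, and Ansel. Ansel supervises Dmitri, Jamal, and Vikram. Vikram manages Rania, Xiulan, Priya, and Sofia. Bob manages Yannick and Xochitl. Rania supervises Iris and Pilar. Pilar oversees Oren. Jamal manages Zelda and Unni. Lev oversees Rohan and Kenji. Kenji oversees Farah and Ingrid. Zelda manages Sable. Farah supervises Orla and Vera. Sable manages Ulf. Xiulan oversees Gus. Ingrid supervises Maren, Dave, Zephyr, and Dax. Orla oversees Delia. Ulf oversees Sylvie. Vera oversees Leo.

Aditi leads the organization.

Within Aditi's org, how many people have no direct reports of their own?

17

The people in Aditi's organization with no one reporting to them are Rohan, Dave, Maren, Zephyr, Dax, Leo, Delia, Xochitl, Yannick, Unni, Sylvie, Dmitri, Sofia, Priya, Gus, Iris, Oren. That is 17.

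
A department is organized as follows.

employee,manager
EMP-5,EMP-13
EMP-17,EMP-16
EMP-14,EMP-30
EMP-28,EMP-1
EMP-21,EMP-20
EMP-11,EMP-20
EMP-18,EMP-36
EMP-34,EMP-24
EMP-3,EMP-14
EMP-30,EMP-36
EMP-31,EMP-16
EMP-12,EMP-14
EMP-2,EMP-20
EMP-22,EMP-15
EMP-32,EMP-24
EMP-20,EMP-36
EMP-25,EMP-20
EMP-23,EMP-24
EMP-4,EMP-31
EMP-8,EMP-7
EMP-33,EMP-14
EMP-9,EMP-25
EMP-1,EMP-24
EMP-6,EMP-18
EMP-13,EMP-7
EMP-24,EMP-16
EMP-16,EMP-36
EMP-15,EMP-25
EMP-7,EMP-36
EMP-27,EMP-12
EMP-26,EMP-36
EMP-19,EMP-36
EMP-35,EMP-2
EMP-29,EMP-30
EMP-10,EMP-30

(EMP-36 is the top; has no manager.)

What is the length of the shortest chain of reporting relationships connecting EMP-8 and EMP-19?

EMP-8 is 2 levels below EMP-36, and EMP-19 is 1 level below EMP-36 (their lowest common manager). The shortest path runs up from EMP-8 to EMP-36 and back down to EMP-19: 2 + 1 = 3 links.

3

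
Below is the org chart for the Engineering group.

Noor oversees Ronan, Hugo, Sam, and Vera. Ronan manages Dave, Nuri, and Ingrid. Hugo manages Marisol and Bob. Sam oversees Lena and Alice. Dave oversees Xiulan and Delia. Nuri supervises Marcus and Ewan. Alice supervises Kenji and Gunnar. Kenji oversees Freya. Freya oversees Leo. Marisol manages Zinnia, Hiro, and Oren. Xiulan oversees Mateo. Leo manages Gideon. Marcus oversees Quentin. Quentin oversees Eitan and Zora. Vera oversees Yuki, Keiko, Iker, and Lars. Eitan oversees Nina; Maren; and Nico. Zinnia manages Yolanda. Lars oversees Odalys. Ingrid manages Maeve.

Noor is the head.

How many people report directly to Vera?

Vera directly manages Yuki, Keiko, Iker, Lars. That is 4 direct reports.

4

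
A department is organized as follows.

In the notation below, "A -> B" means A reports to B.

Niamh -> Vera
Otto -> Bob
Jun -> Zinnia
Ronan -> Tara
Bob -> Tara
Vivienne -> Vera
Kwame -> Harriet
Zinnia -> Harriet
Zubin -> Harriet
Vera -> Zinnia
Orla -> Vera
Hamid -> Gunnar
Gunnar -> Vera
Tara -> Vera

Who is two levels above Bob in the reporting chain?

Vera

Bob reports to Tara, and Tara reports to Vera. So Bob's skip-level manager is Vera.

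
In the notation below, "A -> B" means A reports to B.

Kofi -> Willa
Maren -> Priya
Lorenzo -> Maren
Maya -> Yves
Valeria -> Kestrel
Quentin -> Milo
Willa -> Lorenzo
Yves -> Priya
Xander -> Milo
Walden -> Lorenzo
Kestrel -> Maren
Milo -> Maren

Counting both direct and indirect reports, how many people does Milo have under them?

2

Milo directly manages Quentin, Xander. Quentin has no reports. Xander has no reports. So Milo's organization is 2 direct reports plus everyone under them: 1 + 1 = 2.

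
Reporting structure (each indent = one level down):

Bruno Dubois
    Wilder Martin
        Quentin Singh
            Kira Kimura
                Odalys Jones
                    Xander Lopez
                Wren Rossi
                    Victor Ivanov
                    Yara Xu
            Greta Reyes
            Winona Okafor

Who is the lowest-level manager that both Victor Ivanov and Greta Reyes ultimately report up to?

Quentin Singh

Victor Ivanov's chain of managers is Wren Rossi, Kira Kimura, Quentin Singh, Wilder Martin, Bruno Dubois. Greta Reyes's chain of managers is Quentin Singh, Wilder Martin, Bruno Dubois. The first manager that appears in both chains is Quentin Singh.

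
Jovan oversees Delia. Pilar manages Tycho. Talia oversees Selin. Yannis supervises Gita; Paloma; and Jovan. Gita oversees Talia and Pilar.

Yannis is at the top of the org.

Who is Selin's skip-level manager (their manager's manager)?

Gita

Selin reports to Talia, and Talia reports to Gita. So Selin's skip-level manager is Gita.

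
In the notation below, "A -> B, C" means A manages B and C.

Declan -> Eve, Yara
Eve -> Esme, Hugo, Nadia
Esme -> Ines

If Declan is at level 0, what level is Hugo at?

2

Chain from Hugo up to Declan: Hugo → Eve → Declan. That is 2 steps up, so Hugo is 2 levels below Declan.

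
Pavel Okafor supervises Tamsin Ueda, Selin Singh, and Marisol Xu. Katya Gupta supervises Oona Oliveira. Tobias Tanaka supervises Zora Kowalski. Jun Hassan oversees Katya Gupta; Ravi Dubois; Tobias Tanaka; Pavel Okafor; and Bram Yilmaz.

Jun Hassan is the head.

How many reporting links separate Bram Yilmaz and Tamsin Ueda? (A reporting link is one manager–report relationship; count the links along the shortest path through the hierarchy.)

3

Bram Yilmaz is 1 level below Jun Hassan, and Tamsin Ueda is 2 levels below Jun Hassan (their lowest common manager). The shortest path runs up from Bram Yilmaz to Jun Hassan and back down to Tamsin Ueda: 1 + 2 = 3 links.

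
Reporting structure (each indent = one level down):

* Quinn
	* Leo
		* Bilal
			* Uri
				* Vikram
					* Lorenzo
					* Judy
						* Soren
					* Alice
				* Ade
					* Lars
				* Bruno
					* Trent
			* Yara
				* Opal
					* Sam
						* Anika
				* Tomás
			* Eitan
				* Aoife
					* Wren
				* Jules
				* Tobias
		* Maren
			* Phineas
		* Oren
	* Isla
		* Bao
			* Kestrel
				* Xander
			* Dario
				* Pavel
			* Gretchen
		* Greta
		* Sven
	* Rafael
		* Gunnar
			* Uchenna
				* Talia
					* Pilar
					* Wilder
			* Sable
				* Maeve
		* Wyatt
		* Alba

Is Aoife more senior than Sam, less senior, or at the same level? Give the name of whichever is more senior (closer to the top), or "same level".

Aoife

Aoife is 4 levels below Quinn; Sam is 5. Aoife is higher.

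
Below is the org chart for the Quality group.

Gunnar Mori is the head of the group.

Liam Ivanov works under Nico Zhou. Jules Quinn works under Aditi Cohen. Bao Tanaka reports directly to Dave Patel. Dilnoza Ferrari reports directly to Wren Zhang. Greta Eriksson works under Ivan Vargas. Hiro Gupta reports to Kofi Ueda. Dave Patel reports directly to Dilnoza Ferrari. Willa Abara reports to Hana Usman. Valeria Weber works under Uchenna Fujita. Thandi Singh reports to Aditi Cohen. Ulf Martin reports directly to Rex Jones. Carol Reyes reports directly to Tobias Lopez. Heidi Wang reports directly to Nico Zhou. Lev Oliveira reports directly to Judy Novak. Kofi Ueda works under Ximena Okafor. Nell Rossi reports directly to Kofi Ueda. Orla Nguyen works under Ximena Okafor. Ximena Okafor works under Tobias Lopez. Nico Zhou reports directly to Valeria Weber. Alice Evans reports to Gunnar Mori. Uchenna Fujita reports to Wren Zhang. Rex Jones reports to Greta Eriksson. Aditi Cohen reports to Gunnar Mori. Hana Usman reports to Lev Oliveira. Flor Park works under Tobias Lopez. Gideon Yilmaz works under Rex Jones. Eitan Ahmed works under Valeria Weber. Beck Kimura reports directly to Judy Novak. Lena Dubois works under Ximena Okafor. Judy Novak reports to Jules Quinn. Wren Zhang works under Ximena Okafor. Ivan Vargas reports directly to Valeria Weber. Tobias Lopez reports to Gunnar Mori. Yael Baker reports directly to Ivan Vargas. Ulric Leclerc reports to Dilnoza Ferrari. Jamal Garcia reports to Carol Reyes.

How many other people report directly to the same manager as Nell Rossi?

1

Nell Rossi reports to Kofi Ueda. Kofi Ueda's other direct reports are Hiro Gupta — 1 peer.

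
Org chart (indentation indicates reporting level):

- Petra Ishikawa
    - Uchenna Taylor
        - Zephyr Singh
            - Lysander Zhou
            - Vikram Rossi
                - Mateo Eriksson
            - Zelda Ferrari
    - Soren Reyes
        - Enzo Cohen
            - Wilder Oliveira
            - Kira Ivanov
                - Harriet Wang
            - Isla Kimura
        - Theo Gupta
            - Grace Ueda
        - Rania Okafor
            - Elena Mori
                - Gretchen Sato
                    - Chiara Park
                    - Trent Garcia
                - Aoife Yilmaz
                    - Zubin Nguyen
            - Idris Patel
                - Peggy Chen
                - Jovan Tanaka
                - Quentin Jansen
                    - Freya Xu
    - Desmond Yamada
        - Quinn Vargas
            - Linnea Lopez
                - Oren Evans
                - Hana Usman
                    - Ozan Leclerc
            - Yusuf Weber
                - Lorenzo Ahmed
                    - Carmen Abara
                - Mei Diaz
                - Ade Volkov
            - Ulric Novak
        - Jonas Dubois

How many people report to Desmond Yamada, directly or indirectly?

Desmond Yamada directly manages Quinn Vargas, Jonas Dubois. Under Quinn Vargas: Ulric Novak, Yusuf Weber, Ade Volkov, Mei Diaz, Lorenzo Ahmed, Carmen Abara, Linnea Lopez, Hana Usman, Ozan Leclerc, Oren Evans (10). Jonas Dubois has no reports. So Desmond Yamada's organization is 2 direct reports plus everyone under them: 11 + 1 = 12.

12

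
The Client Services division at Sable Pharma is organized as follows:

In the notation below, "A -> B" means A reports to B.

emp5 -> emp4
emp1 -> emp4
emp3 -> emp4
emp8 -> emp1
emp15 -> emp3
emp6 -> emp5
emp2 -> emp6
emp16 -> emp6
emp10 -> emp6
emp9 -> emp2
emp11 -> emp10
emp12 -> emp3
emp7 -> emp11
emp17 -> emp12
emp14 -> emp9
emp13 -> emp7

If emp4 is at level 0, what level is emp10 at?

Chain from emp10 up to emp4: emp10 → emp6 → emp5 → emp4. That is 3 steps up, so emp10 is 3 levels below emp4.

3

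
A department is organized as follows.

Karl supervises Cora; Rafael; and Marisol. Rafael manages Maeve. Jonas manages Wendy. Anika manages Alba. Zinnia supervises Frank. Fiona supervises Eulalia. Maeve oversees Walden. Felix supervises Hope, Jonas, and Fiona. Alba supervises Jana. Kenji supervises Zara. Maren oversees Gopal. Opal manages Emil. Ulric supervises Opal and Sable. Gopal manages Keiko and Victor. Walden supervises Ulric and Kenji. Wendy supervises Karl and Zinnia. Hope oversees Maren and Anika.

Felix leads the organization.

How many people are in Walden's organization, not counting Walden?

6

Walden directly manages Ulric, Kenji. Under Ulric: Sable, Opal, Emil (3). Under Kenji: Zara (1). So Walden's organization is 2 direct reports plus everyone under them: 4 + 2 = 6.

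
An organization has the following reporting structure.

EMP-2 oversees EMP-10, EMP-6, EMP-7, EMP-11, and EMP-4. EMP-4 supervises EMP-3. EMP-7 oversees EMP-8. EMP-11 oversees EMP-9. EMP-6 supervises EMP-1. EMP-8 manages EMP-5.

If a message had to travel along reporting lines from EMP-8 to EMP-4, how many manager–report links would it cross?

3

EMP-8 is 2 levels below EMP-2, and EMP-4 is 1 level below EMP-2 (their lowest common manager). The shortest path runs up from EMP-8 to EMP-2 and back down to EMP-4: 2 + 1 = 3 links.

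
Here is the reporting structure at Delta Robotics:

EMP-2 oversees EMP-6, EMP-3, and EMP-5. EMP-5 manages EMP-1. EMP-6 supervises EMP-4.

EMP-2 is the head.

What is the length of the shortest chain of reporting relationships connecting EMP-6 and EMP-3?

2

EMP-6 is 1 level below EMP-2, and EMP-3 is 1 level below EMP-2 (their lowest common manager). The shortest path runs up from EMP-6 to EMP-2 and back down to EMP-3: 1 + 1 = 2 links.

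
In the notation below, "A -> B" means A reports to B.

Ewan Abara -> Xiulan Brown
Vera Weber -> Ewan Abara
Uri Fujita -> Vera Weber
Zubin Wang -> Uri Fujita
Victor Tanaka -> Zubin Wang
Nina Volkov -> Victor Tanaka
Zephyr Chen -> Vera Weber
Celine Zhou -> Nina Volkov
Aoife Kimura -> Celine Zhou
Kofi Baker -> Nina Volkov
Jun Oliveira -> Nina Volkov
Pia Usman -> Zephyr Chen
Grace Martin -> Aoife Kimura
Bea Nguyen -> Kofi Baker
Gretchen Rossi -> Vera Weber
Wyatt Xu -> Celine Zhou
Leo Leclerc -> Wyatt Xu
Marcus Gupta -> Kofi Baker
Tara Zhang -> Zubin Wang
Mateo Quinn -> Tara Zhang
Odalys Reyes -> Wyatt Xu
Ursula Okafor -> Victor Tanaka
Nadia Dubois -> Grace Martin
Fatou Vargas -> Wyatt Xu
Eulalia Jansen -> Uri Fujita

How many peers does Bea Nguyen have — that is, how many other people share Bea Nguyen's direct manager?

Bea Nguyen reports to Kofi Baker. Kofi Baker's other direct reports are Marcus Gupta — 1 peer.

1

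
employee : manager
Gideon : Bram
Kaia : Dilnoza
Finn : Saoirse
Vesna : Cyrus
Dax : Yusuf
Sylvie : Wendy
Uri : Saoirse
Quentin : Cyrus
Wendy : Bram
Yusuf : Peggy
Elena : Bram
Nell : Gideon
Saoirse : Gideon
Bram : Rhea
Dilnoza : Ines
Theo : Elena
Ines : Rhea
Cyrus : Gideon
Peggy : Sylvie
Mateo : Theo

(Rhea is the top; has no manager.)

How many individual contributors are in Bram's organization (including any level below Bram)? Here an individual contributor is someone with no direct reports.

The people in Bram's organization with no one reporting to them are Dax, Quentin, Vesna, Uri, Finn, Nell, Mateo. That is 7.

7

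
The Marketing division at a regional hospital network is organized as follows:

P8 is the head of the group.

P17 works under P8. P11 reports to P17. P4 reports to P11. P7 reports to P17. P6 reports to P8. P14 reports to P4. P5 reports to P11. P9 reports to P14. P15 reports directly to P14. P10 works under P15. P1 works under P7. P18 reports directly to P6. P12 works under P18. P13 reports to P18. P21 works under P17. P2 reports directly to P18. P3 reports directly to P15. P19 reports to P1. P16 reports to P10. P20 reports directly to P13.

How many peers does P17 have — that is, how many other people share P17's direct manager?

P17 reports to P8. P8's other direct reports are P6 — 1 peer.

1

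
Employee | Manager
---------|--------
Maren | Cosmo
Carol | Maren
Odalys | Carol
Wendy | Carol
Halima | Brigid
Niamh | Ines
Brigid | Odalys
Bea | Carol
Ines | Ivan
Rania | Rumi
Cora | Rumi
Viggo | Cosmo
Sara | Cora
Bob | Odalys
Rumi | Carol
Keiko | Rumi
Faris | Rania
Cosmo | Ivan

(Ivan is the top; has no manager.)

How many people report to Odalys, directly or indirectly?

3

Odalys directly manages Brigid, Bob. Under Brigid: Halima (1). Bob has no reports. So Odalys's organization is 2 direct reports plus everyone under them: 2 + 1 = 3.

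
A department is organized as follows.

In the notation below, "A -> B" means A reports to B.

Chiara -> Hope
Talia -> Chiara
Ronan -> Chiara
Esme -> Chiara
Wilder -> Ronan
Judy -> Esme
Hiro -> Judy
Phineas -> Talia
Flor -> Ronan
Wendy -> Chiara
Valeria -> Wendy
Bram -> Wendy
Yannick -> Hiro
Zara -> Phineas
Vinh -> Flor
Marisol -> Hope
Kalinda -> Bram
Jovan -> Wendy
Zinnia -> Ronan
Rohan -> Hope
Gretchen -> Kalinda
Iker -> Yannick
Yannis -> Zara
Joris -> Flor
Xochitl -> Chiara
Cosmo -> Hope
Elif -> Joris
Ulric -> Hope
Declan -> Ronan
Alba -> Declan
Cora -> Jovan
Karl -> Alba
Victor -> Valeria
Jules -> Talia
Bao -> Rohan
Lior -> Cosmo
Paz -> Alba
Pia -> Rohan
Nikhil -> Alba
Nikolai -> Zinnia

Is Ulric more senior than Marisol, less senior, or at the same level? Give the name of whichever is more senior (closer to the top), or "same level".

same level

Both Ulric and Marisol are 1 level below Hope.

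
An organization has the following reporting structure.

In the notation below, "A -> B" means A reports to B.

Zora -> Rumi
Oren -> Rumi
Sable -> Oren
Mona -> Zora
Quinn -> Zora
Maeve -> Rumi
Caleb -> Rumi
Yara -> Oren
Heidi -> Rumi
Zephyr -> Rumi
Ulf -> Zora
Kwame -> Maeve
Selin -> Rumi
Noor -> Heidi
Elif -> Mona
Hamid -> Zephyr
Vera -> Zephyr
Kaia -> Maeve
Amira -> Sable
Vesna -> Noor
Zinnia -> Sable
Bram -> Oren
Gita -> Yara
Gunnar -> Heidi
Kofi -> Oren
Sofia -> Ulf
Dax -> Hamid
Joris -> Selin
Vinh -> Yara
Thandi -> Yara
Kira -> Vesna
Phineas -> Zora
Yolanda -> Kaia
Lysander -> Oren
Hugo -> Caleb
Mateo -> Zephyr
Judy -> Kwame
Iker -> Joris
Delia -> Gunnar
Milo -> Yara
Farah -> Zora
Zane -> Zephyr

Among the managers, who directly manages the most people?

Direct-report counts: Rumi has 7; Selin has 1; Joris has 1; Zephyr has 4; Hamid has 1; Heidi has 2; Gunnar has 1; Noor has 1; Vesna has 1; Caleb has 1; Maeve has 2; Kaia has 1; Kwame has 1; Oren has 5; Yara has 4; Sable has 2; Zora has 5; Ulf has 1; Mona has 1. The largest is 7, held by Rumi.

Rumi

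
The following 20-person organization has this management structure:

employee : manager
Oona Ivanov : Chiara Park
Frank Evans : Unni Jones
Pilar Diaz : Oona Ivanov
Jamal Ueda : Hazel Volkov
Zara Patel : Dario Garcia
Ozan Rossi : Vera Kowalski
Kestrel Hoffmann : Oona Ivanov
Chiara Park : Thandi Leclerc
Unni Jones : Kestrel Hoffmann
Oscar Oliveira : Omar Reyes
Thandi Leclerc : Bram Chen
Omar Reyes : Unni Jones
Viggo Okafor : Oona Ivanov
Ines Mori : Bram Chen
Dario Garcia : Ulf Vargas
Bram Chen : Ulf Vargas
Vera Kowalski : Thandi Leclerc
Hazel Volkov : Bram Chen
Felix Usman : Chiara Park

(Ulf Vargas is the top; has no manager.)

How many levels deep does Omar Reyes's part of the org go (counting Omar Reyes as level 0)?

1

The longest chain under Omar Reyes runs Omar Reyes → Oscar Oliveira, which is 1 level below Omar Reyes.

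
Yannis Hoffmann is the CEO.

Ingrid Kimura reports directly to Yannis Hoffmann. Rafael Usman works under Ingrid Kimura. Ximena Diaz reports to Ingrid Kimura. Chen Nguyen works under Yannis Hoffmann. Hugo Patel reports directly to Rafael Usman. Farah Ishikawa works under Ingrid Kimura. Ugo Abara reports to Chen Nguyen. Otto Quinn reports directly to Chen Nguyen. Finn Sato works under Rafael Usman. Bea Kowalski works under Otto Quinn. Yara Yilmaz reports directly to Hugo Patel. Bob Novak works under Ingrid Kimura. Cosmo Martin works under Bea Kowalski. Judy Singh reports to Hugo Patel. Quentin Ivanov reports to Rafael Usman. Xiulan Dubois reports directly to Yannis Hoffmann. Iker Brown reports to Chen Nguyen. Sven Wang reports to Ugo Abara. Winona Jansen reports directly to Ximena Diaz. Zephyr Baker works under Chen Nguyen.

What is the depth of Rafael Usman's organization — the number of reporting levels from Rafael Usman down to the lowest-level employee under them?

The longest chain under Rafael Usman runs Rafael Usman → Hugo Patel → Judy Singh, which is 2 levels below Rafael Usman.

2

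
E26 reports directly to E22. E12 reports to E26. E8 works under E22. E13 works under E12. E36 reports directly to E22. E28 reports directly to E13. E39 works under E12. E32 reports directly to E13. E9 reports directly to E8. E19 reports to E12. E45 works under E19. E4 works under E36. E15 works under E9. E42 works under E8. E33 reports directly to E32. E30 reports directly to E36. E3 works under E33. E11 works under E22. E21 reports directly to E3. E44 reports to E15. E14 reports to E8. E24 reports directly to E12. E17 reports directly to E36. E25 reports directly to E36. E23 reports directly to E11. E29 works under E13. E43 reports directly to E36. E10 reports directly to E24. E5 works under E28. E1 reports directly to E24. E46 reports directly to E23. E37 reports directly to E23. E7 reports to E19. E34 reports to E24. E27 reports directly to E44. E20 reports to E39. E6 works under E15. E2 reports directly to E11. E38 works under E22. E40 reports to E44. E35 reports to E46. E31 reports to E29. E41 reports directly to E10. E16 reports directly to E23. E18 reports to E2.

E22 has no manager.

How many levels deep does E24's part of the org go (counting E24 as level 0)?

2

The longest chain under E24 runs E24 → E10 → E41, which is 2 levels below E24.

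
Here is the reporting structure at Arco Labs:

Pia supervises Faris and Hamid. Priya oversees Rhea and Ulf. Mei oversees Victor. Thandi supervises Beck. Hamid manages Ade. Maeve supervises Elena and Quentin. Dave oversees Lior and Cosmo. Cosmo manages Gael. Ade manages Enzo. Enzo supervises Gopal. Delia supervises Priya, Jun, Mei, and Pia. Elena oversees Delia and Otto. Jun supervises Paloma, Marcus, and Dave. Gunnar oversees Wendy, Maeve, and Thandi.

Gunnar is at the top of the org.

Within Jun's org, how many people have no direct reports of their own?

4

The people in Jun's organization with no one reporting to them are Marcus, Paloma, Gael, Lior. That is 4.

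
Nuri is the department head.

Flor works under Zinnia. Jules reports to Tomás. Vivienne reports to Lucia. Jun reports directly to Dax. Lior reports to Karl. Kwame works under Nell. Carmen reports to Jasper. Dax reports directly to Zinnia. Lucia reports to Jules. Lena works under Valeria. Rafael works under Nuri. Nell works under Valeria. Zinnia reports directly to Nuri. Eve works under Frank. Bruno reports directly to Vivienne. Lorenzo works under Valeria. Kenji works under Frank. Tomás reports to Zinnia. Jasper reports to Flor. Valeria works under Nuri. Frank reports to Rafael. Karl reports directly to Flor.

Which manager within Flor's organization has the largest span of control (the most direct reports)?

Flor

Direct-report counts within Flor's organization: Flor has 2; Karl has 1; Jasper has 1. The largest is 2, held by Flor.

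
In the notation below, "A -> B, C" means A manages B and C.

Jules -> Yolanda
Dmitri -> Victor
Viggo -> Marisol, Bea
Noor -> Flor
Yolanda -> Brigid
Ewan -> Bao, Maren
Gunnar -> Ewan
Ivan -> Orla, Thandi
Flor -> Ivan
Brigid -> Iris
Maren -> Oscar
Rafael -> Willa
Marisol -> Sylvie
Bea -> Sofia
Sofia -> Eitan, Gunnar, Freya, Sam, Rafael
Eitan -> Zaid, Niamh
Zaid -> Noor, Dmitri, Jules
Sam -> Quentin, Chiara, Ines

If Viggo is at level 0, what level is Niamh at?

4

Chain from Niamh up to Viggo: Niamh → Eitan → Sofia → Bea → Viggo. That is 4 steps up, so Niamh is 4 levels below Viggo.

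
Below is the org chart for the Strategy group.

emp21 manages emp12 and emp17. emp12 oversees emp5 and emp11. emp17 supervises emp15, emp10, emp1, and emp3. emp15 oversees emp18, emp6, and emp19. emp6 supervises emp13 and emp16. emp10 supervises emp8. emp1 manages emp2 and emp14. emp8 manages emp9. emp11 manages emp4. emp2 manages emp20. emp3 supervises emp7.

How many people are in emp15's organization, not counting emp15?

emp15 directly manages emp6, emp19, emp18. Under emp6: emp13, emp16 (2). emp19 has no reports. emp18 has no reports. So emp15's organization is 3 direct reports plus everyone under them: 3 + 1 + 1 = 5.

5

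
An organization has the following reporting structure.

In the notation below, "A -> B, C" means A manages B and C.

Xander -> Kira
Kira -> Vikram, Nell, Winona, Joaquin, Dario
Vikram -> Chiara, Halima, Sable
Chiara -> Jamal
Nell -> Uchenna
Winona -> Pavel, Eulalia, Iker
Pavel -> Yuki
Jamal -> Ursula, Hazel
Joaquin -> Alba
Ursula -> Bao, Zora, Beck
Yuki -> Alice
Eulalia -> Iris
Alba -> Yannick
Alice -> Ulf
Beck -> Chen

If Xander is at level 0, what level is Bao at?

Chain from Bao up to Xander: Bao → Ursula → Jamal → Chiara → Vikram → Kira → Xander. That is 6 steps up, so Bao is 6 levels below Xander.

6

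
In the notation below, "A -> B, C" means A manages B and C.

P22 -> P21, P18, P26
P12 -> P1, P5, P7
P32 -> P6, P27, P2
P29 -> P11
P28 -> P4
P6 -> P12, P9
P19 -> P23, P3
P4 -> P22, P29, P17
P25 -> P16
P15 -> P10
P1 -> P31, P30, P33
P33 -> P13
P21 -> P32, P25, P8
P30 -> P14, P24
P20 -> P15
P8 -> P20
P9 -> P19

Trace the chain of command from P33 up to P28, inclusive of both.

P33 -> P1 -> P12 -> P6 -> P32 -> P21 -> P22 -> P4 -> P28

P33 reports to P1. P1 reports to P12. P12 reports to P6. P6 reports to P32. P32 reports to P21. P21 reports to P22. P22 reports to P4. P4 reports to P28. P28 is at the top.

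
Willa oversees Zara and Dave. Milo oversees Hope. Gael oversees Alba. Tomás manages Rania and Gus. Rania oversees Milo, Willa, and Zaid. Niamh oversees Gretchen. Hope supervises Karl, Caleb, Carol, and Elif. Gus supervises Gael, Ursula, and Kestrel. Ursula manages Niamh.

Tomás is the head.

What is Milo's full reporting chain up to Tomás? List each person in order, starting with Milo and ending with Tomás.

Milo reports to Rania. Rania reports to Tomás. Tomás is at the top.

Milo -> Rania -> Tomás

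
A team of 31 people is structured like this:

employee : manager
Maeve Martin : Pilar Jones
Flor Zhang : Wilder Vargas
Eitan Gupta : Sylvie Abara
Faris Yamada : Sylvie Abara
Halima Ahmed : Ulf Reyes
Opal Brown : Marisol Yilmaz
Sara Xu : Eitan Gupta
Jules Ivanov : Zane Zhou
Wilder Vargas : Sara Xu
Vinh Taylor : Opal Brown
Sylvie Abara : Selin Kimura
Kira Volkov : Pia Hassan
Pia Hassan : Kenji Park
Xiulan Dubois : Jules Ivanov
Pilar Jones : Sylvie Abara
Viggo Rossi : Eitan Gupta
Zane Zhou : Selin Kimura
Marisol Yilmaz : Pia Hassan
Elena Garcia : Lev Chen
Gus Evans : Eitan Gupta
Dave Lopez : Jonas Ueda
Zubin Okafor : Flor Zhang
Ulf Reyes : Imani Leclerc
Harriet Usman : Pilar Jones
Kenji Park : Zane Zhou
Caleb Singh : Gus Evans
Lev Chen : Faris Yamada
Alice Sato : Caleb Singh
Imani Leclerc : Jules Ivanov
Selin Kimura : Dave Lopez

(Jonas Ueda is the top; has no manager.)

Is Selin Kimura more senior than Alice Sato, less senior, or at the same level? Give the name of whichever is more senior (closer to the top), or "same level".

Selin Kimura

Selin Kimura is 2 levels below Jonas Ueda; Alice Sato is 7. Selin Kimura is higher.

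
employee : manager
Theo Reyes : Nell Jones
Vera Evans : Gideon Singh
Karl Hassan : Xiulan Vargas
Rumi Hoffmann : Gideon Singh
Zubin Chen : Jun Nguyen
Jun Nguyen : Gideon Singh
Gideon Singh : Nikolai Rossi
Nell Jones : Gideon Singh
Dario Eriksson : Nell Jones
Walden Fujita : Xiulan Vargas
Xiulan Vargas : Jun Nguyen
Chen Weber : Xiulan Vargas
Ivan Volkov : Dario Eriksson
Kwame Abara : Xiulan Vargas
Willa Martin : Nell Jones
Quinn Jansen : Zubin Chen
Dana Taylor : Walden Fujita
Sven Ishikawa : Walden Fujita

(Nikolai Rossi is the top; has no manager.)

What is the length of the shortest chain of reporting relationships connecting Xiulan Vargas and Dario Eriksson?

Xiulan Vargas is 2 levels below Gideon Singh, and Dario Eriksson is 2 levels below Gideon Singh (their lowest common manager). The shortest path runs up from Xiulan Vargas to Gideon Singh and back down to Dario Eriksson: 2 + 2 = 4 links.

4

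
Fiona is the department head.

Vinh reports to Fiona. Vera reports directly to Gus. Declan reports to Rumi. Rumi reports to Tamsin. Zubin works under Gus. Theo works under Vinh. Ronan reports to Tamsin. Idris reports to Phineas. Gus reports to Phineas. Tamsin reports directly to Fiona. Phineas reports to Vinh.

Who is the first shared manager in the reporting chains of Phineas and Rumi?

Fiona

Phineas's chain of managers is Vinh, Fiona. Rumi's chain of managers is Tamsin, Fiona. The first manager that appears in both chains is Fiona.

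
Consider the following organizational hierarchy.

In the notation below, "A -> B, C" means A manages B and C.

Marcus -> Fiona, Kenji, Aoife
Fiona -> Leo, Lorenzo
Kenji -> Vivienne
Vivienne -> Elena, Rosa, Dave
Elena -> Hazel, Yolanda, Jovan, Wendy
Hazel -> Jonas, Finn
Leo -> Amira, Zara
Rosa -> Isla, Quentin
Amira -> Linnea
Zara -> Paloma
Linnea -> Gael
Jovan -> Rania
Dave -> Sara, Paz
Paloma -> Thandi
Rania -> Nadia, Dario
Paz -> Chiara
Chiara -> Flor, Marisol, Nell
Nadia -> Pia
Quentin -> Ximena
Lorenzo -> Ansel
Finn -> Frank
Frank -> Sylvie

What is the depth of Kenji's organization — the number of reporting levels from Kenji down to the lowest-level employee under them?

The longest chain under Kenji runs Kenji → Vivienne → Elena → Jovan → Rania → Nadia → Pia, which is 6 levels below Kenji.

6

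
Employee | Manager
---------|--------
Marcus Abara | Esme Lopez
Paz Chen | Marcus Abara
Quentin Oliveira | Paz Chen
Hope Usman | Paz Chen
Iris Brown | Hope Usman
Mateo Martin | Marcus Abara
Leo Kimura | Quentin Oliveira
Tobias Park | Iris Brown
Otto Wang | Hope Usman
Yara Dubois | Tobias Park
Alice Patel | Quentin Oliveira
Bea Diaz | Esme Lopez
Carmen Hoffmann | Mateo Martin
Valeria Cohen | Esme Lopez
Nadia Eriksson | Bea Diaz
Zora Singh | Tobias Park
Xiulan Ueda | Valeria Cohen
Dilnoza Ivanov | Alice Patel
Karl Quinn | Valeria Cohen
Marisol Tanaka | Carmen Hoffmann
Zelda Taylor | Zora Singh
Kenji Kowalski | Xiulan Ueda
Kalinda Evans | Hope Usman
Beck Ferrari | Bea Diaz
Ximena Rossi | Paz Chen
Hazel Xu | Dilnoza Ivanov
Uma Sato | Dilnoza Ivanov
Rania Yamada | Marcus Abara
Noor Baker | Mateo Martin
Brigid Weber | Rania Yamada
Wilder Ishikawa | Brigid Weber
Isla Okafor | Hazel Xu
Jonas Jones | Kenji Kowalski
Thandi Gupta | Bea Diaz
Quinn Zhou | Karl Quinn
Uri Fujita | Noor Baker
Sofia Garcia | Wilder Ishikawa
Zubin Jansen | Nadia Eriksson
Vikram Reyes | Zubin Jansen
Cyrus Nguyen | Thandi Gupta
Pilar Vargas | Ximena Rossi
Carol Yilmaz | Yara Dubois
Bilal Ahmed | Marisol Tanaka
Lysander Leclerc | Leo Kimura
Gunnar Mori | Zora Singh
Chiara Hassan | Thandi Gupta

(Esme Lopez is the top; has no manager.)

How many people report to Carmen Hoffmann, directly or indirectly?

Carmen Hoffmann directly manages Marisol Tanaka. Under Marisol Tanaka: Bilal Ahmed (1). That's 2 in total.

2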